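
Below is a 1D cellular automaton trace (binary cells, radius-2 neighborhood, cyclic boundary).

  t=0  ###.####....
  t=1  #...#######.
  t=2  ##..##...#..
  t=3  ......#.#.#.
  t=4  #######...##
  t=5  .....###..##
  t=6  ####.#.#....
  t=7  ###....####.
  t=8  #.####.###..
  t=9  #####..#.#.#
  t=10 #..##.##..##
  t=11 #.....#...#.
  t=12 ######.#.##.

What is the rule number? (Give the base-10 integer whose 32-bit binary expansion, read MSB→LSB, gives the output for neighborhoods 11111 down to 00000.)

1372949415

  [31] ##### => .  t=1,i=6
  [30] ####. => #  t=0,i=6
  [29] ###.# => .  t=0,i=2
  [28] ###.. => #  t=0,i=7
  [27] ##.## => .  t=0,i=3
  [26] ##.#. => .  t=1,i=11
  [25] ##..# => .  t=2,i=2
  [24] ##... => #  t=0,i=8
  [23] #.### => #  t=0,i=4
  [22] #.##. => #  t=10,i=6
  [21] #.#.# => .  t=3,i=8
  [20] #.#.. => #  t=1,i=0
  [19] #..## => .  t=2,i=3
  [18] #..#. => #  t=8,i=11
  [17] #...# => .  t=1,i=2
  [16] #.... => #  t=0,i=9
  [15] .#### => #  t=0,i=5
  [14] .###. => .  t=0,i=1
  [13] .##.# => .  t=10,i=4
  [12] .##.. => .  t=2,i=1
  [11] .#.## => #  t=8,i=1
  [10] .#.#. => .  t=3,i=7
  [9] .#..# => #  t=2,i=10
  [8] .#... => #  t=1,i=1
  [7] ..### => #  t=0,i=0
  [6] ..##. => .  t=2,i=0
  [5] ..#.# => #  t=3,i=6
  [4] ..#.. => .  t=2,i=9
  [3] ...## => .  t=0,i=11
  [2] ...#. => #  t=2,i=8
  [1] ....# => #  t=0,i=10
  [0] ..... => #  t=3,i=1
  bits 01010001110101011000101110100111 = 1372949415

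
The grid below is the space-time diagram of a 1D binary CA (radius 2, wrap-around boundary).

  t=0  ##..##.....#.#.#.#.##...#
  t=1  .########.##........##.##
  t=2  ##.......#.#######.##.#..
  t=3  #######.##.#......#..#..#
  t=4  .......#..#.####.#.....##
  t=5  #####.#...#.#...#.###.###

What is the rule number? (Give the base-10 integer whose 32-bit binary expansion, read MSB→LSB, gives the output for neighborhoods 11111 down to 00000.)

  [31] ##### => .  t=1,i=3
  [30] ####. => .  t=1,i=7
  [29] ###.# => .  t=1,i=8
  [28] ###.. => #  t=0,i=1
  [27] ##.## => #  t=1,i=0
  [26] ##.#. => #  t=2,i=21
  [25] ##..# => #  t=0,i=2
  [24] ##... => #  t=0,i=6
  [23] #.### => #  t=1,i=1
  [22] #.##. => .  t=0,i=19
  [21] #.#.# => .  t=0,i=13
  [20] #.#.. => .  t=2,i=22
  [19] #..## => #  t=0,i=3
  [18] #..#. => .  t=3,i=20
  [17] #...# => .  t=0,i=22
  [16] #.... => #  t=0,i=7
  [15] .#### => .  t=1,i=2
  [14] .###. => .  t=0,i=0
  [13] .##.# => .  t=1,i=21
  [12] .##.. => #  t=0,i=5
  [11] .#.## => .  t=0,i=18
  [10] .#.#. => .  t=0,i=12
  [9] .#..# => .  t=2,i=23
  [8] .#... => #  t=3,i=12
  [7] ..### => #  t=0,i=24
  [6] ..##. => #  t=0,i=4
  [5] ..#.# => #  t=0,i=11
  [4] ..#.. => .  t=3,i=18
  [3] ...## => #  t=0,i=23
  [2] ...#. => #  t=0,i=10
  [1] ....# => .  t=0,i=9
  [0] ..... => #  t=0,i=8
  bits 00011111100010010001000111101101 = 529076717

529076717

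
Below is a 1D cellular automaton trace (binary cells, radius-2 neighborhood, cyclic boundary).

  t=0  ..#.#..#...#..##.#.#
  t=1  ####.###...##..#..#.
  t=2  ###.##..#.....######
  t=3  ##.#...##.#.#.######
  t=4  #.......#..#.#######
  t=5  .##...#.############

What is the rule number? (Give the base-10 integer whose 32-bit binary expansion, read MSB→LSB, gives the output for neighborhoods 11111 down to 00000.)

3380981426

  #####|#  b31=1 t=2,i=0
  ####.|#  b30=1 t=1,i=2
  ###.#|.  b29=0 t=1,i=3
  ###..|.  b28=0 t=1,i=7
  ##.##|#  b27=1 t=1,i=4
  ##.#.|.  b26=0 t=0,i=16
  ##..#|.  b25=0 t=1,i=13
  ##...|#  b24=1 t=1,i=8
  #.###|#  b23=1 t=1,i=0
  #.##.|.  b22=0 t=2,i=4
  #.#.#|.  b21=0 t=0,i=17
  #.#..|.  b20=0 t=0,i=4
  #..##|.  b19=0 t=0,i=13
  #..#.|#  b18=1 t=0,i=1
  #...#|.  b17=0 t=0,i=9
  #....|#  b16=1 t=2,i=10
  .####|#  b15=1 t=1,i=1
  .###.|.  b14=0 t=1,i=6
  .##.#|#  b13=1 t=0,i=15
  .##..|.  b12=0 t=1,i=12
  .#.##|#  b11=1 t=1,i=19
  .#.#.|#  b10=1 t=0,i=3
  .#..#|#  b9=1 t=0,i=0
  .#...|.  b8=0 t=0,i=8
  ..###|#  b7=1 t=2,i=14
  ..##.|.  b6=0 t=0,i=14
  ..#.#|#  b5=1 t=0,i=2
  ..#..|#  b4=1 t=0,i=7
  ...##|.  b3=0 t=1,i=10
  ...#.|.  b2=0 t=0,i=10
  ....#|#  b1=1 t=2,i=12
  .....|.  b0=0 t=2,i=11
  bits 11001001100001011010111010110010 = 3380981426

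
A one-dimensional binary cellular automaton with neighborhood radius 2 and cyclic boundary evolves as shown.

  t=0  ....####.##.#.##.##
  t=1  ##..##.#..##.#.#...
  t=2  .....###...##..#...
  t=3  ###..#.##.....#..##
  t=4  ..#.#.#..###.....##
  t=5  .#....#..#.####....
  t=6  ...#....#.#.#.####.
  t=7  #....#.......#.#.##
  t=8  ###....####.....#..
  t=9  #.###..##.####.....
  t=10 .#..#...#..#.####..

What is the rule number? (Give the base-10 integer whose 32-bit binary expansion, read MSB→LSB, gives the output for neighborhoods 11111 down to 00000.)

890611841

  [31] ##### => .  t=3,i=0
  [30] ####. => .  t=0,i=6
  [29] ###.# => #  t=0,i=7
  [28] ###.. => #  t=2,i=7
  [27] ##.## => .  t=0,i=8
  [26] ##.#. => #  t=0,i=11
  [25] ##..# => .  t=1,i=2
  [24] ##... => #  t=0,i=0
  [23] #.### => .  t=5,i=11
  [22] #.##. => .  t=0,i=9
  [21] #.#.# => .  t=0,i=12
  [20] #.#.. => #  t=1,i=7
  [19] #..## => .  t=1,i=3
  [18] #..#. => #  t=2,i=14
  [17] #...# => .  t=1,i=17
  [16] #.... => #  t=0,i=1
  [15] .#### => #  t=0,i=5
  [14] .###. => .  t=2,i=6
  [13] .##.# => #  t=0,i=10
  [12] .##.. => .  t=0,i=18
  [11] .#.## => #  t=0,i=13
  [10] .#.#. => .  t=1,i=14
  [9] .#..# => .  t=1,i=8
  [8] .#... => .  t=1,i=16
  [7] ..### => #  t=0,i=4
  [6] ..##. => .  t=1,i=0
  [5] ..#.# => .  t=3,i=5
  [4] ..#.. => .  t=2,i=15
  [3] ...## => .  t=0,i=3
  [2] ...#. => .  t=3,i=13
  [1] ....# => .  t=0,i=2
  [0] ..... => #  t=2,i=0
  bits 00110101000101011010100010000001 = 890611841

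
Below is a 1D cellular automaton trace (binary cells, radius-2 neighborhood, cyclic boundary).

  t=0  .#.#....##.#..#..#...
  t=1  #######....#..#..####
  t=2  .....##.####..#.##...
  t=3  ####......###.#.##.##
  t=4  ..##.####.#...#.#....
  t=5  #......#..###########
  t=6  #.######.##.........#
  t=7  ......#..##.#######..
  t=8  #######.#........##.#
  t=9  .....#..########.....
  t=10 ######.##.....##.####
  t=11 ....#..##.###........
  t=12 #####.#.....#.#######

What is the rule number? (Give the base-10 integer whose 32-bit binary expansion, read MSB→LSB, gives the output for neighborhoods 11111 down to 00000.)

  #####|.  b31=0 t=1,i=0
  ####.|#  b30=1 t=1,i=5
  ###.#|.  b29=0 t=3,i=12
  ###..|#  b28=1 t=1,i=6
  ##.##|.  b27=0 t=2,i=7
  ##.#.|.  b26=0 t=0,i=10
  ##..#|#  b25=1 t=2,i=12
  ##...|.  b24=0 t=1,i=7
  #.###|.  b23=0 t=2,i=8
  #.##.|#  b22=1 t=2,i=16
  #.#.#|#  b21=1 t=3,i=14
  #.#..|#  b20=1 t=0,i=3
  #..##|#  b19=1 t=1,i=16
  #..#.|.  b18=0 t=0,i=13
  #...#|#  b17=1 t=4,i=12
  #....|#  b16=1 t=0,i=5
  .####|.  b15=0 t=1,i=18
  .###.|.  b14=0 t=3,i=11
  .##.#|.  b13=0 t=0,i=9
  .##..|#  b12=1 t=2,i=17
  .#.##|.  b11=0 t=2,i=15
  .#.#.|#  b10=1 t=0,i=2
  .#..#|.  b9=0 t=0,i=12
  .#...|#  b8=1 t=0,i=4
  ..###|#  b7=1 t=1,i=17
  ..##.|.  b6=0 t=0,i=8
  ..#.#|#  b5=1 t=0,i=1
  ..#..|#  b4=1 t=0,i=14
  ...##|.  b3=0 t=0,i=7
  ...#.|#  b2=1 t=0,i=0
  ....#|#  b1=1 t=0,i=6
  .....|#  b0=1 t=2,i=0
  bits 01010010011110110001010110110111 = 1383798199

1383798199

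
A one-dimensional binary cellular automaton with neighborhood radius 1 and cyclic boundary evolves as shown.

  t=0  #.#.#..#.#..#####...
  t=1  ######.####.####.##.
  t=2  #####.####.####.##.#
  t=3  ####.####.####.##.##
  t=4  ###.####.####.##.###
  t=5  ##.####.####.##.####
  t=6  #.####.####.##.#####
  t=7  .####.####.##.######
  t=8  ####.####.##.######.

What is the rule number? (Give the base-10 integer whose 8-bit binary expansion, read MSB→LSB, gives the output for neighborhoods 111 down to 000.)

  ### -> #   bit 7 = 1  t=0,i=13
  ##. -> .   bit 6 = 0  t=0,i=16
  #.# -> #   bit 5 = 1  t=0,i=1
  #.. -> #   bit 4 = 1  t=0,i=5
  .## -> #   bit 3 = 1  t=0,i=12
  .#. -> #   bit 2 = 1  t=0,i=0
  ..# -> .   bit 1 = 0  t=0,i=6
  ... -> #   bit 0 = 1  t=0,i=18
  bits 10111101 = 189

189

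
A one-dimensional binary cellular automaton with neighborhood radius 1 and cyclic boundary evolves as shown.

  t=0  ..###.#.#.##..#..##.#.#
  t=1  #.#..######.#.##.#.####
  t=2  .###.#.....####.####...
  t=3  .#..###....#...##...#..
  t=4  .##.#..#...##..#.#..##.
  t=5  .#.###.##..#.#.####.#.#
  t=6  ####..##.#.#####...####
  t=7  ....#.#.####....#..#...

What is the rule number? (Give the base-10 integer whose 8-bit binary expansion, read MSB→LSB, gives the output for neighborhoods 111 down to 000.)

60

  nb ###: next=.  (t=0,i=3, bit7=0)
  nb ##.: next=.  (t=0,i=4, bit6=0)
  nb #.#: next=#  (t=0,i=5, bit5=1)
  nb #..: next=#  (t=0,i=0, bit4=1)
  nb .##: next=#  (t=0,i=2, bit3=1)
  nb .#.: next=#  (t=0,i=6, bit2=1)
  nb ..#: next=.  (t=0,i=1, bit1=0)
  nb ...: next=.  (t=2,i=7, bit0=0)
  bits 00111100 = 60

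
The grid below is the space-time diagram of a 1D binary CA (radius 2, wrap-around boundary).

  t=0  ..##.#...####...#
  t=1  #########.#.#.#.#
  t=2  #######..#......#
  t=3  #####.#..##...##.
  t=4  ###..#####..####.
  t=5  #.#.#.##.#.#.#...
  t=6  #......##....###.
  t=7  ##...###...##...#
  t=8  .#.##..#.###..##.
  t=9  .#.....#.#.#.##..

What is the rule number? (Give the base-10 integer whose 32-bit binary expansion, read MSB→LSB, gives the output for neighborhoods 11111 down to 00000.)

2493162362

  nb #####: next=#  (t=1,i=1, bit31=1)
  nb ####.: next=.  (t=0,i=11, bit30=0)
  nb ###.#: next=.  (t=1,i=8, bit29=0)
  nb ###..: next=#  (t=0,i=12, bit28=1)
  nb ##.##: next=.  (t=3,i=16, bit27=0)
  nb ##.#.: next=#  (t=0,i=4, bit26=1)
  nb ##..#: next=.  (t=2,i=7, bit25=0)
  nb ##...: next=.  (t=0,i=13, bit24=0)
  nb #.###: next=#  (t=1,i=16, bit23=1)
  nb #.##.: next=.  (t=5,i=6, bit22=0)
  nb #.#.#: next=.  (t=1,i=10, bit21=0)
  nb #.#..: next=#  (t=0,i=5, bit20=1)
  nb #..##: next=#  (t=0,i=1, bit19=1)
  nb #..#.: next=.  (t=2,i=8, bit18=0)
  nb #...#: next=#  (t=0,i=7, bit17=1)
  nb #....: next=.  (t=2,i=11, bit16=0)
  nb .####: next=#  (t=0,i=10, bit15=1)
  nb .###.: next=.  (t=4,i=1, bit14=0)
  nb .##.#: next=#  (t=0,i=3, bit13=1)
  nb .##..: next=.  (t=3,i=10, bit12=0)
  nb .#.##: next=.  (t=1,i=15, bit11=0)
  nb .#.#.: next=.  (t=1,i=11, bit10=0)
  nb .#..#: next=#  (t=0,i=0, bit9=1)
  nb .#...: next=#  (t=0,i=6, bit8=1)
  nb ..###: next=.  (t=0,i=9, bit7=0)
  nb ..##.: next=#  (t=0,i=2, bit6=1)
  nb ..#.#: next=#  (t=5,i=0, bit5=1)
  nb ..#..: next=#  (t=0,i=16, bit4=1)
  nb ...##: next=#  (t=0,i=8, bit3=1)
  nb ...#.: next=.  (t=0,i=15, bit2=0)
  nb ....#: next=#  (t=2,i=14, bit1=1)
  nb .....: next=.  (t=2,i=12, bit0=0)
  bits 10010100100110101010001101111010 = 2493162362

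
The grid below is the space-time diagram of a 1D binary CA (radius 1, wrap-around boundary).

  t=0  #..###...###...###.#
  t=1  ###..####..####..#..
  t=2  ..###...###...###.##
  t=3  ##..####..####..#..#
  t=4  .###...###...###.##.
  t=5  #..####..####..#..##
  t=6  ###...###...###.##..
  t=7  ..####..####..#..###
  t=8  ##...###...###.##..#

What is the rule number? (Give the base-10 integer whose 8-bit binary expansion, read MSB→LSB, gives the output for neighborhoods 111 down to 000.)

83

  [7] ### => .  t=0,i=4
  [6] ##. => #  t=0,i=0
  [5] #.# => .  t=0,i=18
  [4] #.. => #  t=0,i=1
  [3] .## => .  t=0,i=3
  [2] .#. => .  t=1,i=17
  [1] ..# => #  t=0,i=2
  [0] ... => #  t=0,i=7
  bits 01010011 = 83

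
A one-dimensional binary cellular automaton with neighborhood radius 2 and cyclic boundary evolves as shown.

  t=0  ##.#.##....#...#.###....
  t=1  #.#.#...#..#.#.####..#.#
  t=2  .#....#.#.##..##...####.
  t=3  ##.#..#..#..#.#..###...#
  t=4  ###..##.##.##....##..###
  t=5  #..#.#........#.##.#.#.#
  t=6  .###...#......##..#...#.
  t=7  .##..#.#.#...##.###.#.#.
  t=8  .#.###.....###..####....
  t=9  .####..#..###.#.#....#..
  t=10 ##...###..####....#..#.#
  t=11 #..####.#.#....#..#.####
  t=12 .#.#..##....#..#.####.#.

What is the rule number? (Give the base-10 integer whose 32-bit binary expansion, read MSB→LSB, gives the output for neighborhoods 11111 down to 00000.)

  nb #####: next=#  (t=4,i=0, bit31=1)
  nb ####.: next=.  (t=1,i=17, bit30=0)
  nb ###.#: next=#  (t=3,i=1, bit29=1)
  nb ###..: next=.  (t=0,i=19, bit28=0)
  nb ##.##: next=.  (t=4,i=7, bit27=0)
  nb ##.#.: next=#  (t=0,i=2, bit26=1)
  nb ##..#: next=#  (t=1,i=19, bit25=1)
  nb ##...: next=.  (t=0,i=7, bit24=0)
  nb #.###: next=#  (t=0,i=17, bit23=1)
  nb #.##.: next=.  (t=0,i=5, bit22=0)
  nb #.#.#: next=.  (t=0,i=3, bit21=0)
  nb #.#..: next=.  (t=1,i=4, bit20=0)
  nb #..##: next=.  (t=2,i=13, bit19=0)
  nb #..#.: next=#  (t=1,i=10, bit18=1)
  nb #...#: next=#  (t=0,i=13, bit17=1)
  nb #....: next=#  (t=0,i=8, bit16=1)
  nb .####: next=.  (t=1,i=16, bit15=0)
  nb .###.: next=#  (t=0,i=18, bit14=1)
  nb .##.#: next=.  (t=0,i=1, bit13=0)
  nb .##..: next=.  (t=0,i=6, bit12=0)
  nb .#.##: next=#  (t=0,i=4, bit11=1)
  nb .#.#.: next=.  (t=1,i=3, bit10=0)
  nb .#..#: next=.  (t=1,i=9, bit9=0)
  nb .#...: next=.  (t=0,i=12, bit8=0)
  nb ..###: next=#  (t=2,i=19, bit7=1)
  nb ..##.: next=#  (t=0,i=0, bit6=1)
  nb ..#.#: next=#  (t=0,i=15, bit5=1)
  nb ..#..: next=#  (t=0,i=11, bit4=1)
  nb ...##: next=#  (t=0,i=23, bit3=1)
  nb ...#.: next=.  (t=0,i=10, bit2=0)
  nb ....#: next=.  (t=0,i=9, bit1=0)
  nb .....: next=.  (t=5,i=8, bit0=0)
  bits 10100110100001110100100011111000 = 2793883896

2793883896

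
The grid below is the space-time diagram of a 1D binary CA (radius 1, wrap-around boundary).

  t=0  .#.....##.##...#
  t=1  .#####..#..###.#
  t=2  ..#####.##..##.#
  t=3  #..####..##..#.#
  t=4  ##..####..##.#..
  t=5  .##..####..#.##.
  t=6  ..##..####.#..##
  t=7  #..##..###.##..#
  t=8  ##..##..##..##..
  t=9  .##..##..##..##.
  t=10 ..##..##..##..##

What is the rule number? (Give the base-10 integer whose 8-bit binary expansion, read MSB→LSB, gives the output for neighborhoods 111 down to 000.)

213

  ###|#  b7=1 t=1,i=2
  ##.|#  b6=1 t=0,i=8
  #.#|.  b5=0 t=0,i=0
  #..|#  b4=1 t=0,i=2
  .##|.  b3=0 t=0,i=7
  .#.|#  b2=1 t=0,i=1
  ..#|.  b1=0 t=0,i=6
  ...|#  b0=1 t=0,i=3
  bits 11010101 = 213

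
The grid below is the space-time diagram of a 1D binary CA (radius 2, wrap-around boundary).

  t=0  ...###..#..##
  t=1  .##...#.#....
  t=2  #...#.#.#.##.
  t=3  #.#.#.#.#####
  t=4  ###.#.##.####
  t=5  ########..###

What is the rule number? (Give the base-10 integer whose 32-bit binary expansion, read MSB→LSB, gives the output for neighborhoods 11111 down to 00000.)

  nb #####: next=#  (t=3,i=10, bit31=1)
  nb ####.: next=#  (t=3,i=12, bit30=1)
  nb ###.#: next=#  (t=3,i=0, bit29=1)
  nb ###..: next=.  (t=0,i=5, bit28=0)
  nb ##.##: next=.  (t=4,i=8, bit27=0)
  nb ##.#.: next=#  (t=2,i=12, bit26=1)
  nb ##..#: next=#  (t=0,i=6, bit25=1)
  nb ##...: next=.  (t=0,i=0, bit24=0)
  nb #.###: next=.  (t=3,i=8, bit23=0)
  nb #.##.: next=#  (t=2,i=10, bit22=1)
  nb #.#.#: next=#  (t=2,i=6, bit21=1)
  nb #.#..: next=#  (t=1,i=8, bit20=1)
  nb #..##: next=.  (t=0,i=10, bit19=0)
  nb #..#.: next=.  (t=0,i=7, bit18=0)
  nb #...#: next=#  (t=0,i=1, bit17=1)
  nb #....: next=#  (t=1,i=10, bit16=1)
  nb .####: next=#  (t=3,i=9, bit15=1)
  nb .###.: next=.  (t=0,i=4, bit14=0)
  nb .##.#: next=#  (t=2,i=11, bit13=1)
  nb .##..: next=.  (t=0,i=12, bit12=0)
  nb .#.##: next=#  (t=2,i=9, bit11=1)
  nb .#.#.: next=.  (t=1,i=7, bit10=0)
  nb .#..#: next=.  (t=0,i=9, bit9=0)
  nb .#...: next=.  (t=1,i=9, bit8=0)
  nb ..###: next=.  (t=0,i=3, bit7=0)
  nb ..##.: next=.  (t=0,i=11, bit6=0)
  nb ..#.#: next=#  (t=1,i=6, bit5=1)
  nb ..#..: next=#  (t=0,i=8, bit4=1)
  nb ...##: next=#  (t=0,i=2, bit3=1)
  nb ...#.: next=.  (t=1,i=5, bit2=0)
  nb ....#: next=.  (t=1,i=12, bit1=0)
  nb .....: next=#  (t=1,i=11, bit0=1)
  bits 11100110011100111010100000111001 = 3866339385

3866339385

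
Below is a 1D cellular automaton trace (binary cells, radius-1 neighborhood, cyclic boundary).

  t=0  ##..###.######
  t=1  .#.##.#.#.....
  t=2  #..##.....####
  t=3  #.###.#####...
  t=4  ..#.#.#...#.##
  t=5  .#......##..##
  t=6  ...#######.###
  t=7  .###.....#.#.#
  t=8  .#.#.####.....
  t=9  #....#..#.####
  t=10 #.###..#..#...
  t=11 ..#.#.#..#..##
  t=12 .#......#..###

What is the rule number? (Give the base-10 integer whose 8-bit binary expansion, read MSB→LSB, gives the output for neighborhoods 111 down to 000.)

  ###|.  b7=0 t=0,i=0
  ##.|#  b6=1 t=0,i=1
  #.#|.  b5=0 t=0,i=7
  #..|.  b4=0 t=0,i=2
  .##|#  b3=1 t=0,i=4
  .#.|.  b2=0 t=1,i=1
  ..#|#  b1=1 t=0,i=3
  ...|#  b0=1 t=1,i=10
  bits 01001011 = 75

75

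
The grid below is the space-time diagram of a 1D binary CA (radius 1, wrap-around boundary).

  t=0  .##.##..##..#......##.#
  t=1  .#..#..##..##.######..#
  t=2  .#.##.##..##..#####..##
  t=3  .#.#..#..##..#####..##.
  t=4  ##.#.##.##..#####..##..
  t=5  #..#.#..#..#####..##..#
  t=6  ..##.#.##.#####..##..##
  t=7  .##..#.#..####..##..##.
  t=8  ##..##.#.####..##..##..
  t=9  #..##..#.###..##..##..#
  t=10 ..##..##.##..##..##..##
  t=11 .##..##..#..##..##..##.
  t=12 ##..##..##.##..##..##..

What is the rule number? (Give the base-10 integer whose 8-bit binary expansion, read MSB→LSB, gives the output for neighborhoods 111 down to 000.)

143

  ### -> #   bit 7 = 1  t=1,i=15
  ##. -> .   bit 6 = 0  t=0,i=2
  #.# -> .   bit 5 = 0  t=0,i=0
  #.. -> .   bit 4 = 0  t=0,i=6
  .## -> #   bit 3 = 1  t=0,i=1
  .#. -> #   bit 2 = 1  t=0,i=12
  ..# -> #   bit 1 = 1  t=0,i=7
  ... -> #   bit 0 = 1  t=0,i=14
  bits 10001111 = 143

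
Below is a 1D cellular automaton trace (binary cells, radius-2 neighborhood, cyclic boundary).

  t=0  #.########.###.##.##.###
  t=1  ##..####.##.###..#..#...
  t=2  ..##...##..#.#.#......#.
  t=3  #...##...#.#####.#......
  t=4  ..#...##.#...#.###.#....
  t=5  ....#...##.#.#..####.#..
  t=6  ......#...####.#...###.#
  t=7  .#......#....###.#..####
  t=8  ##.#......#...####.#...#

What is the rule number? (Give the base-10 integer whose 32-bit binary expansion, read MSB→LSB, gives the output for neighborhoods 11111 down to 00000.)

  #####|#  b31=1 t=0,i=4
  ####.|.  b30=0 t=0,i=8
  ###.#|#  b29=1 t=0,i=0
  ###..|.  b28=0 t=1,i=14
  ##.##|#  b27=1 t=0,i=1
  ##.#.|#  b26=1 t=3,i=16
  ##..#|#  b25=1 t=1,i=2
  ##...|#  b24=1 t=2,i=4
  #.###|.  b23=0 t=0,i=2
  #.##.|.  b22=0 t=0,i=15
  #.#.#|#  b21=1 t=2,i=13
  #.#..|#  b20=1 t=2,i=15
  #..##|#  b19=1 t=1,i=3
  #..#.|.  b18=0 t=1,i=16
  #...#|#  b17=1 t=1,i=22
  #....|#  b16=1 t=2,i=17
  .####|.  b15=0 t=0,i=3
  .###.|#  b14=1 t=0,i=12
  .##.#|.  b13=0 t=0,i=16
  .##..|.  b12=0 t=1,i=1
  .#.##|.  b11=0 t=3,i=10
  .#.#.|#  b10=1 t=2,i=12
  .#..#|.  b9=0 t=1,i=18
  .#...|.  b8=0 t=1,i=21
  ..###|.  b7=0 t=1,i=4
  ..##.|.  b6=0 t=1,i=0
  ..#.#|#  b5=1 t=2,i=11
  ..#..|.  b4=0 t=1,i=17
  ...##|.  b3=0 t=1,i=23
  ...#.|.  b2=0 t=2,i=21
  ....#|.  b1=0 t=2,i=20
  .....|.  b0=0 t=2,i=18
  bits 10101111001110110100010000100000 = 2939896864

2939896864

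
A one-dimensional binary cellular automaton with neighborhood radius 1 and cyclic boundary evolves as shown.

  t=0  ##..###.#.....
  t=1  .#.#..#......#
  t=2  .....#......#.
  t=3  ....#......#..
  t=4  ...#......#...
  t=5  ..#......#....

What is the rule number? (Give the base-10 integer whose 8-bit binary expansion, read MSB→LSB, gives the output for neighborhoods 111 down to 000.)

66

  ### -> .   bit 7 = 0  t=0,i=5
  ##. -> #   bit 6 = 1  t=0,i=1
  #.# -> .   bit 5 = 0  t=0,i=7
  #.. -> .   bit 4 = 0  t=0,i=2
  .## -> .   bit 3 = 0  t=0,i=0
  .#. -> .   bit 2 = 0  t=0,i=8
  ..# -> #   bit 1 = 1  t=0,i=3
  ... -> .   bit 0 = 0  t=0,i=10
  bits 01000010 = 66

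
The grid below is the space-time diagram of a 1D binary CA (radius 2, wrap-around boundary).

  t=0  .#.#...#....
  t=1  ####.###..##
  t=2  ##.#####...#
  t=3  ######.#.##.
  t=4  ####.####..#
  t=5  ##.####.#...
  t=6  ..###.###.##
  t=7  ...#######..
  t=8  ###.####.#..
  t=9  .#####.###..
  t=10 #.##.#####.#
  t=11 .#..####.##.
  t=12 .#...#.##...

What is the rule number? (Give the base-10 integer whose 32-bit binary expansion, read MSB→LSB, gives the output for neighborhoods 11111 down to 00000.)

  #####|#  b31=1 t=1,i=0
  ####.|.  b30=0 t=1,i=2
  ###.#|#  b29=1 t=1,i=3
  ###..|#  b28=1 t=1,i=7
  ##.##|#  b27=1 t=1,i=4
  ##.#.|#  b26=1 t=3,i=6
  ##..#|.  b25=0 t=1,i=8
  ##...|.  b24=0 t=2,i=8
  #.###|#  b23=1 t=1,i=5
  #.##.|.  b22=0 t=3,i=9
  #.#.#|#  b21=1 t=3,i=7
  #.#..|#  b20=1 t=0,i=3
  #..##|.  b19=0 t=1,i=9
  #..#.|.  b18=0 t=11,i=0
  #...#|#  b17=1 t=0,i=5
  #....|.  b16=0 t=0,i=9
  .####|#  b15=1 t=1,i=11
  .###.|#  b14=1 t=1,i=6
  .##.#|.  b13=0 t=3,i=10
  .##..|.  b12=0 t=6,i=11
  .#.##|#  b11=1 t=3,i=8
  .#.#.|#  b10=1 t=0,i=2
  .#..#|.  b9=0 t=8,i=10
  .#...|.  b8=0 t=0,i=4
  ..###|.  b7=0 t=1,i=10
  ..##.|.  b6=0 t=5,i=0
  ..#.#|#  b5=1 t=0,i=1
  ..#..|#  b4=1 t=0,i=7
  ...##|#  b3=1 t=2,i=10
  ...#.|#  b2=1 t=0,i=0
  ....#|#  b1=1 t=0,i=11
  .....|#  b0=1 t=0,i=10
  bits 10111100101100101100110000111111 = 3165834303

3165834303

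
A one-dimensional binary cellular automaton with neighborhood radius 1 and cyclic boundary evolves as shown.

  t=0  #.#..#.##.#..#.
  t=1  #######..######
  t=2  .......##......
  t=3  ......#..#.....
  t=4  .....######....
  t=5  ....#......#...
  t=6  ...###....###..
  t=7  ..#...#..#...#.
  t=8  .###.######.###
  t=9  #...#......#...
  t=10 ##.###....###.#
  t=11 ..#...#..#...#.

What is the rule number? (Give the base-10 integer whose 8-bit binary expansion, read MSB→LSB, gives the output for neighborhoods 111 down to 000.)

  ###|.  b7=0 t=1,i=0
  ##.|.  b6=0 t=0,i=8
  #.#|#  b5=1 t=0,i=1
  #..|#  b4=1 t=0,i=3
  .##|.  b3=0 t=0,i=7
  .#.|#  b2=1 t=0,i=0
  ..#|#  b1=1 t=0,i=4
  ...|.  b0=0 t=2,i=0
  bits 00110110 = 54

54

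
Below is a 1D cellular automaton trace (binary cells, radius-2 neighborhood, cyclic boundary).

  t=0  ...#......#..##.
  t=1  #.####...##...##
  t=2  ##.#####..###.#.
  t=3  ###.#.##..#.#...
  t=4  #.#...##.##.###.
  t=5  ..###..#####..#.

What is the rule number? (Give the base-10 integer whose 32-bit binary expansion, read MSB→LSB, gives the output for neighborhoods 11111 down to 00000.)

  ##### -> .   bit 31 = 0  t=2,i=5
  ####. -> #   bit 30 = 1  t=1,i=4
  ###.# -> #   bit 29 = 1  t=1,i=0
  ###.. -> #   bit 28 = 1  t=1,i=5
  ##.## -> #   bit 27 = 1  t=1,i=1
  ##.#. -> .   bit 26 = 0  t=2,i=13
  ##..# -> .   bit 25 = 0  t=2,i=8
  ##... -> #   bit 24 = 1  t=0,i=15
  #.### -> .   bit 23 = 0  t=1,i=2
  #.##. -> #   bit 22 = 1  t=2,i=0
  #.#.# -> .   bit 21 = 0  t=2,i=14
  #.#.. -> #   bit 20 = 1  t=3,i=12
  #..## -> .   bit 19 = 0  t=0,i=12
  #..#. -> #   bit 18 = 1  t=3,i=9
  #...# -> #   bit 17 = 1  t=1,i=7
  #.... -> #   bit 16 = 1  t=0,i=0
  .#### -> #   bit 15 = 1  t=1,i=3
  .###. -> .   bit 14 = 0  t=1,i=15
  .##.# -> #   bit 13 = 1  t=2,i=1
  .##.. -> #   bit 12 = 1  t=0,i=14
  .#.## -> .   bit 11 = 0  t=2,i=15
  .#.#. -> .   bit 10 = 0  t=3,i=11
  .#..# -> .   bit 9 = 0  t=0,i=11
  .#... -> #   bit 8 = 1  t=0,i=4
  ..### -> #   bit 7 = 1  t=1,i=14
  ..##. -> .   bit 6 = 0  t=0,i=13
  ..#.# -> #   bit 5 = 1  t=3,i=10
  ..#.. -> #   bit 4 = 1  t=0,i=3
  ...## -> .   bit 3 = 0  t=1,i=8
  ...#. -> #   bit 2 = 1  t=0,i=2
  ....# -> .   bit 1 = 0  t=0,i=1
  ..... -> .   bit 0 = 0  t=0,i=6
  bits 01111001010101111011000110110100 = 2035790260

2035790260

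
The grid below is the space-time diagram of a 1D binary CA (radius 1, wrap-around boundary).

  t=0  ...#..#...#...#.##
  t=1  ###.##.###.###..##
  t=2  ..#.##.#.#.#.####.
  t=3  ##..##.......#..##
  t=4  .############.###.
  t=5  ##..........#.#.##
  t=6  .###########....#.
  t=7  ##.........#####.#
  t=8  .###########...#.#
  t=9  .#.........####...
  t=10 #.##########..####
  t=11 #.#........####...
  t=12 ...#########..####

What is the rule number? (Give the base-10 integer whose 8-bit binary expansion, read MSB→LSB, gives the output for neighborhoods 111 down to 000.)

91

  ###|.  b7=0 t=1,i=0
  ##.|#  b6=1 t=0,i=17
  #.#|.  b5=0 t=0,i=15
  #..|#  b4=1 t=0,i=0
  .##|#  b3=1 t=0,i=16
  .#.|.  b2=0 t=0,i=3
  ..#|#  b1=1 t=0,i=2
  ...|#  b0=1 t=0,i=1
  bits 01011011 = 91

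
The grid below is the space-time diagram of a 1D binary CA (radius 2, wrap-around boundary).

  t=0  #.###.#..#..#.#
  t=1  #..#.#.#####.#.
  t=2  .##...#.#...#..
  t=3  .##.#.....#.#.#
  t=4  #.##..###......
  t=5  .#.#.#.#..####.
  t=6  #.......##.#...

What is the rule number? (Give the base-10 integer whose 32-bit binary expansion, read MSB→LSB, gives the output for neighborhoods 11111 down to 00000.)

68155987

  [31] ##### => .  t=1,i=9
  [30] ####. => .  t=1,i=10
  [29] ###.# => .  t=0,i=4
  [28] ###.. => .  t=4,i=8
  [27] ##.## => .  t=0,i=1
  [26] ##.#. => #  t=0,i=5
  [25] ##..# => .  t=4,i=4
  [24] ##... => .  t=2,i=3
  [23] #.### => .  t=0,i=2
  [22] #.##. => .  t=0,i=14
  [21] #.#.# => .  t=1,i=5
  [20] #.#.. => .  t=0,i=6
  [19] #..## => #  t=4,i=5
  [18] #..#. => #  t=0,i=8
  [17] #...# => #  t=2,i=4
  [16] #.... => #  t=3,i=6
  [15] .#### => #  t=1,i=8
  [14] .###. => #  t=0,i=3
  [13] .##.# => #  t=0,i=0
  [12] .##.. => #  t=2,i=2
  [11] .#.## => #  t=0,i=13
  [10] .#.#. => .  t=1,i=4
  [9] .#..# => #  t=0,i=7
  [8] .#... => .  t=2,i=9
  [7] ..### => .  t=4,i=6
  [6] ..##. => #  t=2,i=1
  [5] ..#.# => .  t=0,i=12
  [4] ..#.. => #  t=0,i=9
  [3] ...## => .  t=2,i=0
  [2] ...#. => .  t=2,i=5
  [1] ....# => #  t=3,i=8
  [0] ..... => #  t=3,i=7
  bits 00000100000011111111101001010011 = 68155987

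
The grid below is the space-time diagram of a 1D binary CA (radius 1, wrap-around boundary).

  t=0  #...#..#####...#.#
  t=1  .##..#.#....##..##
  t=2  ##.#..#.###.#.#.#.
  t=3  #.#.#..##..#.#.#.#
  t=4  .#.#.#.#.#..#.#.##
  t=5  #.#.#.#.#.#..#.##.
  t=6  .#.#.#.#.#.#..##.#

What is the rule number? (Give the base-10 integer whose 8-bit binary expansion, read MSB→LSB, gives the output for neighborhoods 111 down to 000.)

57

  ### -> .   bit 7 = 0  t=0,i=8
  ##. -> .   bit 6 = 0  t=0,i=0
  #.# -> #   bit 5 = 1  t=0,i=16
  #.. -> #   bit 4 = 1  t=0,i=1
  .## -> #   bit 3 = 1  t=0,i=7
  .#. -> .   bit 2 = 0  t=0,i=4
  ..# -> .   bit 1 = 0  t=0,i=3
  ... -> #   bit 0 = 1  t=0,i=2
  bits 00111001 = 57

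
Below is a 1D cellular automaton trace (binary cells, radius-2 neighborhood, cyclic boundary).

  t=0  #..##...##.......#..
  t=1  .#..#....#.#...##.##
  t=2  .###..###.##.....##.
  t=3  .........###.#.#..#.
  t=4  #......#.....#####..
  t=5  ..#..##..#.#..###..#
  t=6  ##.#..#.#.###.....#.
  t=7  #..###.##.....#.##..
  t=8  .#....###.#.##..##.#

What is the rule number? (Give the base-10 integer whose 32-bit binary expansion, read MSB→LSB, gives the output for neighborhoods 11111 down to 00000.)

  nb #####: next=#  (t=4,i=15, bit31=1)
  nb ####.: next=#  (t=4,i=16, bit30=1)
  nb ###.#: next=.  (t=2,i=8, bit29=0)
  nb ###..: next=.  (t=2,i=3, bit28=0)
  nb ##.##: next=#  (t=1,i=17, bit27=1)
  nb ##.#.: next=.  (t=1,i=0, bit26=0)
  nb ##..#: next=.  (t=2,i=4, bit25=0)
  nb ##...: next=.  (t=0,i=5, bit24=0)
  nb #.###: next=.  (t=6,i=10, bit23=0)
  nb #.##.: next=#  (t=1,i=18, bit22=1)
  nb #.#.#: next=#  (t=3,i=13, bit21=1)
  nb #.#..: next=#  (t=1,i=1, bit20=1)
  nb #..##: next=.  (t=0,i=2, bit19=0)
  nb #..#.: next=#  (t=0,i=19, bit18=1)
  nb #...#: next=.  (t=0,i=6, bit17=0)
  nb #....: next=#  (t=0,i=11, bit16=1)
  nb .####: next=#  (t=4,i=14, bit15=1)
  nb .###.: next=.  (t=2,i=2, bit14=0)
  nb .##.#: next=.  (t=1,i=16, bit13=0)
  nb .##..: next=#  (t=0,i=4, bit12=1)
  nb .#.##: next=.  (t=6,i=9, bit11=0)
  nb .#.#.: next=#  (t=1,i=10, bit10=1)
  nb .#..#: next=#  (t=0,i=1, bit9=1)
  nb .#...: next=.  (t=1,i=5, bit8=0)
  nb ..###: next=.  (t=2,i=1, bit7=0)
  nb ..##.: next=.  (t=0,i=3, bit6=0)
  nb ..#.#: next=.  (t=1,i=9, bit5=0)
  nb ..#..: next=.  (t=0,i=0, bit4=0)
  nb ...##: next=.  (t=0,i=7, bit3=0)
  nb ...#.: next=#  (t=0,i=16, bit2=1)
  nb ....#: next=#  (t=0,i=15, bit1=1)
  nb .....: next=.  (t=0,i=12, bit0=0)
  bits 11001000011101011001011000000110 = 3363149318

3363149318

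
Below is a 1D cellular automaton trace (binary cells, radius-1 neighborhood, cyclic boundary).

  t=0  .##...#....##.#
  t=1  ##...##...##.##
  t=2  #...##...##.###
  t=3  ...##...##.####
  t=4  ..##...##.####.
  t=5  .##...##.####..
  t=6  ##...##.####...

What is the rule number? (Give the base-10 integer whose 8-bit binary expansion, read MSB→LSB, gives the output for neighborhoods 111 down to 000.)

174

  nb ###: next=#  (t=1,i=0, bit7=1)
  nb ##.: next=.  (t=0,i=2, bit6=0)
  nb #.#: next=#  (t=0,i=0, bit5=1)
  nb #..: next=.  (t=0,i=3, bit4=0)
  nb .##: next=#  (t=0,i=1, bit3=1)
  nb .#.: next=#  (t=0,i=6, bit2=1)
  nb ..#: next=#  (t=0,i=5, bit1=1)
  nb ...: next=.  (t=0,i=4, bit0=0)
  bits 10101110 = 174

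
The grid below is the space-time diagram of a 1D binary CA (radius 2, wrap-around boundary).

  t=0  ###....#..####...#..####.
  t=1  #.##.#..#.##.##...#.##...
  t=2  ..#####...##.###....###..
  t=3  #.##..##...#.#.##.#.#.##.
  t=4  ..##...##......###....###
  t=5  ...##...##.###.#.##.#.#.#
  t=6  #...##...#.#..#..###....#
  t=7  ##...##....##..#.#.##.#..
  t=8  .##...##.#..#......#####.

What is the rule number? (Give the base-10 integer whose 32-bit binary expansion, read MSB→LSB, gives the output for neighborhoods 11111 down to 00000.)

  nb #####: next=.  (t=2,i=4, bit31=0)
  nb ####.: next=.  (t=0,i=12, bit30=0)
  nb ###.#: next=.  (t=0,i=23, bit29=0)
  nb ###..: next=#  (t=0,i=2, bit28=1)
  nb ##.##: next=.  (t=0,i=24, bit27=0)
  nb ##.#.: next=#  (t=1,i=4, bit26=1)
  nb ##..#: next=.  (t=3,i=4, bit25=0)
  nb ##...: next=#  (t=0,i=3, bit24=1)
  nb #.###: next=#  (t=0,i=0, bit23=1)
  nb #.##.: next=#  (t=1,i=2, bit22=1)
  nb #.#.#: next=.  (t=3,i=0, bit21=0)
  nb #.#..: next=#  (t=1,i=5, bit20=1)
  nb #..##: next=.  (t=0,i=9, bit19=0)
  nb #..#.: next=.  (t=1,i=7, bit18=0)
  nb #...#: next=.  (t=0,i=15, bit17=0)
  nb #....: next=.  (t=0,i=4, bit16=0)
  nb .####: next=#  (t=0,i=11, bit15=1)
  nb .###.: next=.  (t=0,i=1, bit14=0)
  nb .##.#: next=#  (t=1,i=3, bit13=1)
  nb .##..: next=#  (t=1,i=14, bit12=1)
  nb .#.##: next=.  (t=1,i=1, bit11=0)
  nb .#.#.: next=.  (t=3,i=12, bit10=0)
  nb .#..#: next=#  (t=0,i=8, bit9=1)
  nb .#...: next=#  (t=5,i=0, bit8=1)
  nb ..###: next=#  (t=0,i=10, bit7=1)
  nb ..##.: next=.  (t=2,i=10, bit6=0)
  nb ..#.#: next=.  (t=1,i=0, bit5=0)
  nb ..#..: next=.  (t=0,i=7, bit4=0)
  nb ...##: next=.  (t=2,i=1, bit3=0)
  nb ...#.: next=.  (t=0,i=6, bit2=0)
  nb ....#: next=#  (t=0,i=5, bit1=1)
  nb .....: next=#  (t=4,i=11, bit0=1)
  bits 00010101110100001011001110000011 = 365998979

365998979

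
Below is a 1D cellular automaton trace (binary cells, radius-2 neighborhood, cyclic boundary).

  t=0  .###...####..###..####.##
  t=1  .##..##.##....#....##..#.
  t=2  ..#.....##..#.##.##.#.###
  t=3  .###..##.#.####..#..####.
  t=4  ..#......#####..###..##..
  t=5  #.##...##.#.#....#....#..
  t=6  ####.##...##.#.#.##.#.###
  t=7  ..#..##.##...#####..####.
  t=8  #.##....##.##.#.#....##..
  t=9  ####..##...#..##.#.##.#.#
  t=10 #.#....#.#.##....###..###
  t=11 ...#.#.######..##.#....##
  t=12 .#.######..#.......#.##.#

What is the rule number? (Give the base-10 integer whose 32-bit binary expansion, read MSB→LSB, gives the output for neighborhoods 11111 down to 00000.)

1088872250

  #####|.  b31=0 t=4,i=11
  ####.|#  b30=1 t=0,i=9
  ###.#|.  b29=0 t=0,i=21
  ###..|.  b28=0 t=0,i=3
  ##.##|.  b27=0 t=0,i=0
  ##.#.|.  b26=0 t=2,i=19
  ##..#|.  b25=0 t=0,i=11
  ##...|.  b24=0 t=0,i=4
  #.###|#  b23=1 t=0,i=1
  #.##.|#  b22=1 t=0,i=23
  #.#.#|#  b21=1 t=2,i=20
  #.#..|.  b20=0 t=5,i=12
  #..##|.  b19=0 t=0,i=12
  #..#.|#  b18=1 t=1,i=22
  #...#|#  b17=1 t=0,i=5
  #....|.  b16=0 t=1,i=11
  .####|#  b15=1 t=0,i=8
  .###.|#  b14=1 t=0,i=2
  .##.#|.  b13=0 t=0,i=24
  .##..|#  b12=1 t=1,i=2
  .#.##|#  b11=1 t=2,i=13
  .#.#.|#  b10=1 t=5,i=11
  .#..#|#  b9=1 t=1,i=24
  .#...|#  b8=1 t=1,i=15
  ..###|.  b7=0 t=0,i=7
  ..##.|.  b6=0 t=1,i=1
  ..#.#|#  b5=1 t=2,i=12
  ..#..|#  b4=1 t=1,i=14
  ...##|#  b3=1 t=0,i=6
  ...#.|.  b2=0 t=1,i=13
  ....#|#  b1=1 t=1,i=12
  .....|.  b0=0 t=2,i=5
  bits 01000000111001101101111100111010 = 1088872250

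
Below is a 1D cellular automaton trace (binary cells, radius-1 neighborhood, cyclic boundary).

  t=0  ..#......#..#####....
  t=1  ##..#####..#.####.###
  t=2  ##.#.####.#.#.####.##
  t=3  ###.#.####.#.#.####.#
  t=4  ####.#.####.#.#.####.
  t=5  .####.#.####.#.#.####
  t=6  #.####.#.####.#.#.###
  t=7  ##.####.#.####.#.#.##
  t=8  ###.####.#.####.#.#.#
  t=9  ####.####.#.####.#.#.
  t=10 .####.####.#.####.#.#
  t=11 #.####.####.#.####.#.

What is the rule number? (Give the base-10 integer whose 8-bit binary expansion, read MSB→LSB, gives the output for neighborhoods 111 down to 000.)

  nb ###: next=#  (t=0,i=13, bit7=1)
  nb ##.: next=#  (t=0,i=16, bit6=1)
  nb #.#: next=#  (t=1,i=12, bit5=1)
  nb #..: next=.  (t=0,i=3, bit4=0)
  nb .##: next=.  (t=0,i=12, bit3=0)
  nb .#.: next=.  (t=0,i=2, bit2=0)
  nb ..#: next=#  (t=0,i=1, bit1=1)
  nb ...: next=#  (t=0,i=0, bit0=1)
  bits 11100011 = 227

227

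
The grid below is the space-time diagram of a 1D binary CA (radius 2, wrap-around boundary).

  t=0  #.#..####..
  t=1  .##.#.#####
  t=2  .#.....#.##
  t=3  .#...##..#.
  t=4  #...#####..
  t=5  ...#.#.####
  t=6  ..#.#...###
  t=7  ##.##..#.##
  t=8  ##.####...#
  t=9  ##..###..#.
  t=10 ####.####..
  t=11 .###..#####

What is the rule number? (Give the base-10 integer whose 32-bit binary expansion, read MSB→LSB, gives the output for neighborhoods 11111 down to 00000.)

1918686286

  [31] ##### => .  t=1,i=8
  [30] ####. => #  t=0,i=7
  [29] ###.# => #  t=1,i=10
  [28] ###.. => #  t=0,i=8
  [27] ##.## => .  t=1,i=0
  [26] ##.#. => .  t=1,i=3
  [25] ##..# => #  t=0,i=9
  [24] ##... => .  t=5,i=0
  [23] #.### => .  t=1,i=6
  [22] #.##. => #  t=1,i=1
  [21] #.#.# => .  t=1,i=4
  [20] #.#.. => #  t=0,i=2
  [19] #..## => #  t=0,i=4
  [18] #..#. => #  t=0,i=10
  [17] #...# => .  t=3,i=3
  [16] #.... => .  t=2,i=3
  [15] .#### => #  t=0,i=6
  [14] .###. => #  t=6,i=9
  [13] .##.# => .  t=1,i=2
  [12] .##.. => #  t=3,i=6
  [11] .#.## => .  t=1,i=5
  [10] .#.#. => #  t=0,i=1
  [9] .#..# => .  t=0,i=3
  [8] .#... => .  t=2,i=2
  [7] ..### => .  t=0,i=5
  [6] ..##. => #  t=3,i=5
  [5] ..#.# => .  t=0,i=0
  [4] ..#.. => .  t=3,i=1
  [3] ...## => #  t=3,i=4
  [2] ...#. => #  t=2,i=6
  [1] ....# => #  t=2,i=5
  [0] ..... => .  t=2,i=4
  bits 01110010010111001101010001001110 = 1918686286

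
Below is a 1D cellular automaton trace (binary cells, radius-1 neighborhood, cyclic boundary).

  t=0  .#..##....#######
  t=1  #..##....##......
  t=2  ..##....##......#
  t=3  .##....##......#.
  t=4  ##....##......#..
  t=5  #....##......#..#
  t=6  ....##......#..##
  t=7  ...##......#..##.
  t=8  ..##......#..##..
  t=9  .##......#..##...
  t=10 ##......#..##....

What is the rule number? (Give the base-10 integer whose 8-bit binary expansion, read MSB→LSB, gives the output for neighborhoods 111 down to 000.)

  [7] ### => .  t=0,i=11
  [6] ##. => .  t=0,i=5
  [5] #.# => #  t=0,i=0
  [4] #.. => .  t=0,i=2
  [3] .## => #  t=0,i=4
  [2] .#. => .  t=0,i=1
  [1] ..# => #  t=0,i=3
  [0] ... => .  t=0,i=7
  bits 00101010 = 42

42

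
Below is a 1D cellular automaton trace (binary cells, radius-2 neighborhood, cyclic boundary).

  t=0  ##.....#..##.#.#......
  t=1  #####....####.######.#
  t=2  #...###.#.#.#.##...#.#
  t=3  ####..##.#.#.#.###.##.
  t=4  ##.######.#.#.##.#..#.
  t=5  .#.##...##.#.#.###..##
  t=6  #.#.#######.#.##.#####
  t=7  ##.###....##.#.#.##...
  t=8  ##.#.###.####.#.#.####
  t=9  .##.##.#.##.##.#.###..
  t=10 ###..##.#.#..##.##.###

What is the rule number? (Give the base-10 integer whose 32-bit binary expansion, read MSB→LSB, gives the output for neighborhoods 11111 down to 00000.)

  [31] ##### => .  t=1,i=1
  [30] ####. => .  t=1,i=3
  [29] ###.# => #  t=1,i=12
  [28] ###.. => #  t=1,i=4
  [27] ##.## => .  t=1,i=13
  [26] ##.#. => #  t=0,i=12
  [25] ##..# => #  t=3,i=4
  [24] ##... => #  t=0,i=2
  [23] #.### => #  t=1,i=14
  [22] #.##. => .  t=2,i=14
  [21] #.#.# => .  t=0,i=13
  [20] #.#.. => #  t=0,i=15
  [19] #..## => #  t=0,i=9
  [18] #..#. => .  t=4,i=19
  [17] #...# => #  t=2,i=2
  [16] #.... => #  t=0,i=3
  [15] .#### => #  t=1,i=0
  [14] .###. => .  t=2,i=5
  [13] .##.# => #  t=0,i=11
  [12] .##.. => #  t=0,i=1
  [11] .#.## => #  t=2,i=13
  [10] .#.#. => #  t=0,i=14
  [9] .#..# => .  t=0,i=8
  [8] .#... => #  t=0,i=16
  [7] ..### => .  t=1,i=9
  [6] ..##. => #  t=0,i=0
  [5] ..#.# => #  t=2,i=19
  [4] ..#.. => .  t=0,i=7
  [3] ...## => #  t=0,i=21
  [2] ...#. => .  t=0,i=6
  [1] ....# => .  t=0,i=5
  [0] ..... => #  t=0,i=4
  bits 00110111100110111011110101101001 = 932953449

932953449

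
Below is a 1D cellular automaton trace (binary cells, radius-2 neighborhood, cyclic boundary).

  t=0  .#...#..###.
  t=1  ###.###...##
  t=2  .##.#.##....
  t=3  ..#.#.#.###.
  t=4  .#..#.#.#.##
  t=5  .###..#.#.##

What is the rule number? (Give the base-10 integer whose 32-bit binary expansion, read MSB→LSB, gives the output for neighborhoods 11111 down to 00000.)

1945445141

  #####|.  b31=0 t=1,i=0
  ####.|#  b30=1 t=1,i=1
  ###.#|#  b29=1 t=1,i=2
  ###..|#  b28=1 t=0,i=10
  ##.##|.  b27=0 t=1,i=3
  ##.#.|.  b26=0 t=2,i=3
  ##..#|#  b25=1 t=0,i=11
  ##...|#  b24=1 t=1,i=7
  #.###|#  b23=1 t=1,i=4
  #.##.|#  b22=1 t=2,i=6
  #.#.#|#  b21=1 t=2,i=4
  #.#..|#  b20=1 t=4,i=1
  #..##|.  b19=0 t=0,i=7
  #..#.|#  b18=1 t=0,i=0
  #...#|.  b17=0 t=0,i=3
  #....|#  b16=1 t=2,i=9
  .####|.  b15=0 t=1,i=11
  .###.|.  b14=0 t=0,i=9
  .##.#|#  b13=1 t=2,i=2
  .##..|.  b12=0 t=2,i=7
  .#.##|.  b11=0 t=2,i=5
  .#.#.|.  b10=0 t=3,i=3
  .#..#|#  b9=1 t=0,i=6
  .#...|#  b8=1 t=0,i=2
  ..###|.  b7=0 t=0,i=8
  ..##.|.  b6=0 t=2,i=1
  ..#.#|.  b5=0 t=3,i=2
  ..#..|#  b4=1 t=0,i=1
  ...##|.  b3=0 t=1,i=9
  ...#.|#  b2=1 t=0,i=4
  ....#|.  b1=0 t=2,i=11
  .....|#  b0=1 t=2,i=10
  bits 01110011111101010010001100010101 = 1945445141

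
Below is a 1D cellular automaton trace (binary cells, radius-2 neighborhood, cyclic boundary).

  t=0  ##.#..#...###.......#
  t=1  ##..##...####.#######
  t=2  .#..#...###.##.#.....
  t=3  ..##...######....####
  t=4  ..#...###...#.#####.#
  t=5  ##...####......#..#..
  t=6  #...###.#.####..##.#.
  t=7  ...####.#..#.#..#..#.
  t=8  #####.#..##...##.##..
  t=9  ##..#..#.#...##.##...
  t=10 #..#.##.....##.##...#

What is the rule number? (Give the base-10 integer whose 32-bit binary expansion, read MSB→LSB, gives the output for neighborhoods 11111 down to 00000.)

  [31] ##### => .  t=1,i=16
  [30] ####. => .  t=1,i=0
  [29] ###.# => #  t=0,i=1
  [28] ###.. => #  t=0,i=12
  [27] ##.## => #  t=1,i=13
  [26] ##.#. => .  t=0,i=2
  [25] ##..# => .  t=1,i=2
  [24] ##... => .  t=0,i=13
  [23] #.### => .  t=1,i=14
  [22] #.##. => #  t=2,i=12
  [21] #.#.# => #  t=6,i=8
  [20] #.#.. => .  t=0,i=3
  [19] #..## => .  t=1,i=3
  [18] #..#. => #  t=0,i=5
  [17] #...# => .  t=0,i=8
  [16] #.... => #  t=0,i=14
  [15] .#### => #  t=1,i=10
  [14] .###. => #  t=0,i=0
  [13] .##.# => .  t=2,i=13
  [12] .##.. => .  t=1,i=5
  [11] .#.## => .  t=4,i=13
  [10] .#.#. => .  t=6,i=20
  [9] .#..# => #  t=0,i=4
  [8] .#... => .  t=0,i=7
  [7] ..### => #  t=0,i=10
  [6] ..##. => #  t=1,i=4
  [5] ..#.# => .  t=4,i=12
  [4] ..#.. => .  t=0,i=6
  [3] ...## => #  t=0,i=9
  [2] ...#. => .  t=2,i=0
  [1] ....# => #  t=0,i=18
  [0] ..... => #  t=0,i=15
  bits 00111000011001011100001011001011 = 946193099

946193099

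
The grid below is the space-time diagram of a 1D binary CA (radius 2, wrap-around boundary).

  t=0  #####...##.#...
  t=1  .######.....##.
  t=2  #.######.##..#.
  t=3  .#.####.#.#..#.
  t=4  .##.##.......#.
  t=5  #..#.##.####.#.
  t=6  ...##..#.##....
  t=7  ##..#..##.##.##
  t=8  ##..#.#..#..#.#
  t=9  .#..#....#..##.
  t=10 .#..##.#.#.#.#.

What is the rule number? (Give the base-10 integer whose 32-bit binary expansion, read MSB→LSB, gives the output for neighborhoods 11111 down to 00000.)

3641350451

  nb #####: next=#  (t=0,i=2, bit31=1)
  nb ####.: next=#  (t=0,i=3, bit30=1)
  nb ###.#: next=.  (t=2,i=7, bit29=0)
  nb ###..: next=#  (t=0,i=4, bit28=1)
  nb ##.##: next=#  (t=2,i=8, bit27=1)
  nb ##.#.: next=.  (t=0,i=10, bit26=0)
  nb ##..#: next=.  (t=1,i=14, bit25=0)
  nb ##...: next=#  (t=0,i=5, bit24=1)
  nb #.###: next=.  (t=2,i=2, bit23=0)
  nb #.##.: next=.  (t=2,i=9, bit22=0)
  nb #.#.#: next=.  (t=2,i=0, bit21=0)
  nb #.#..: next=.  (t=0,i=11, bit20=0)
  nb #..##: next=#  (t=1,i=0, bit19=1)
  nb #..#.: next=.  (t=2,i=12, bit18=0)
  nb #...#: next=#  (t=0,i=6, bit17=1)
  nb #....: next=.  (t=1,i=8, bit16=0)
  nb .####: next=#  (t=0,i=1, bit15=1)
  nb .###.: next=.  (t=8,i=0, bit14=0)
  nb .##.#: next=.  (t=0,i=9, bit13=0)
  nb .##..: next=#  (t=1,i=13, bit12=1)
  nb .#.##: next=#  (t=2,i=1, bit11=1)
  nb .#.#.: next=.  (t=2,i=14, bit10=0)
  nb .#..#: next=.  (t=3,i=11, bit9=0)
  nb .#...: next=#  (t=0,i=12, bit8=1)
  nb ..###: next=.  (t=0,i=0, bit7=0)
  nb ..##.: next=.  (t=0,i=8, bit6=0)
  nb ..#.#: next=#  (t=2,i=13, bit5=1)
  nb ..#..: next=#  (t=3,i=13, bit4=1)
  nb ...##: next=.  (t=0,i=7, bit3=0)
  nb ...#.: next=.  (t=4,i=12, bit2=0)
  nb ....#: next=#  (t=1,i=10, bit1=1)
  nb .....: next=#  (t=1,i=9, bit0=1)
  bits 11011001000010101001100100110011 = 3641350451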